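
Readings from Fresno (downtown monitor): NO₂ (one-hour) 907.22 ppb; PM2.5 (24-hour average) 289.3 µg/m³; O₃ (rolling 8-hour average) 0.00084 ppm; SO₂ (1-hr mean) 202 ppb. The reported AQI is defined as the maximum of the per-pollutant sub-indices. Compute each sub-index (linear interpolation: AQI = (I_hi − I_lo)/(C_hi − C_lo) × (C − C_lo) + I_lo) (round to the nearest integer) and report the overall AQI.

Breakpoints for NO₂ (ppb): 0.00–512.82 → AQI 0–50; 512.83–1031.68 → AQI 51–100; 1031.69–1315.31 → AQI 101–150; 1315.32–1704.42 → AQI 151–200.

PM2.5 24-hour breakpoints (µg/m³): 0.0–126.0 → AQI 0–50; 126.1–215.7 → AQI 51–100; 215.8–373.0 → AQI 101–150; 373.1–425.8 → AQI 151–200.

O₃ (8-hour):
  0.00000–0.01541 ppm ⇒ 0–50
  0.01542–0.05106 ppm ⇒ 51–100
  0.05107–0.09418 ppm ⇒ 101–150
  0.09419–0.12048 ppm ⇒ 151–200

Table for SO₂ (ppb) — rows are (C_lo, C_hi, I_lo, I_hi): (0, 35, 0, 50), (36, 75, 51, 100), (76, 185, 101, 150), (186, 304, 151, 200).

158

NO₂: row 512.83–1031.68 (AQI 51–100). (100−51)·(907.22−512.83)/(1031.68−512.83) + 51 = 49·394.39/518.85 + 51 ≈ 88.25 → 88.
PM2.5 289.3: bracket 215.8–373.0 → index 101–150; slope 49/157.2, offset 73.5.
AQI = 101 + 49/157.2·73.5 ≈ 123.91 ⇒ 124.
O₃ 0.00084: bracket 0.00000–0.01541 → index 0–50; slope 50/0.01541, offset 0.00084.
AQI = 0 + 50/0.01541·0.00084 ≈ 2.73 ⇒ 3.
SO₂: 202 ∈ [186, 304] ↔ index [151, 200].
151 + (202−186)·(200−151)/(304−186) = 151 + 16·49/118 ≈ 157.64, so AQI = 158.
Sub-indices: NO₂→88, PM2.5→124, O₃→3, SO₂→158. Overall AQI = max = 158; dominant pollutant is SO₂.
AQI 158: Unhealthy.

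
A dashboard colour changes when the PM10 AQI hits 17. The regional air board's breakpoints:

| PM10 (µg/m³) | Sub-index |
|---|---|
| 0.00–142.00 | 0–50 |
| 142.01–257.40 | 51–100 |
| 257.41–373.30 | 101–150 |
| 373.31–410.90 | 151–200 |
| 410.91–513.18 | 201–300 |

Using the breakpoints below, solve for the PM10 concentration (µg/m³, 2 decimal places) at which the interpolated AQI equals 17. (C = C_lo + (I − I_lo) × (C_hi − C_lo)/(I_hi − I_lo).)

48.28

AQI 17 lies in the 0–50 band, which corresponds to 0.00–142.00 µg/m³.
C = 0.00 + (17−0)×(142.00−0.00)/(50−0) = 0.00 + 17×142.00/50 ≈ 48.2800 µg/m³ → 48.28 µg/m³ to 2 dp.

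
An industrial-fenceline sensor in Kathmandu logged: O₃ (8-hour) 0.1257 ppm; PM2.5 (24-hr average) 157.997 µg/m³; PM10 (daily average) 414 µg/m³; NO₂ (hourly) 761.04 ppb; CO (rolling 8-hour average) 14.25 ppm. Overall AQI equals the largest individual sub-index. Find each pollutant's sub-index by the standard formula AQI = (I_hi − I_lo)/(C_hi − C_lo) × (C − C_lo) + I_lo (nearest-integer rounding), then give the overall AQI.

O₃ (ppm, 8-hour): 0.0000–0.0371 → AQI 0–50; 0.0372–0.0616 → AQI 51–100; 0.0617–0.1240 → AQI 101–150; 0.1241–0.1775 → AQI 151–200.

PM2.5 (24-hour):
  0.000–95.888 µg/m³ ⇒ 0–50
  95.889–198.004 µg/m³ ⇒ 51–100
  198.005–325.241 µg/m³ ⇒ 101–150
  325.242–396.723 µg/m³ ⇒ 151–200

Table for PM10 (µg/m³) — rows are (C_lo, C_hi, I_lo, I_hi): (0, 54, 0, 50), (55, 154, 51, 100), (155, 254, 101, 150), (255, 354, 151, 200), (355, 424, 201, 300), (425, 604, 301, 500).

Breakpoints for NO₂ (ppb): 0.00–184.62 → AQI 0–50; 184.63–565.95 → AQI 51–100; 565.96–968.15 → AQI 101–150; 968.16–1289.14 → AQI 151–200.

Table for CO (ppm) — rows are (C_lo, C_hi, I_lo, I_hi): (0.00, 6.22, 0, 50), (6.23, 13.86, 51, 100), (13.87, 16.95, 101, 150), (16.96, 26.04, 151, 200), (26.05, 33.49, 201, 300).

O₃: 0.1257 ∈ [0.1241, 0.1775] ↔ index [151, 200].
151 + (0.1257−0.1241)·(200−151)/(0.1775−0.1241) = 151 + 0.0016·49/0.0534 ≈ 152.47, so AQI = 152.
PM2.5: row 95.889–198.004 (AQI 51–100). (100−51)·(157.997−95.889)/(198.004−95.889) + 51 = 49·62.108/102.115 + 51 ≈ 80.80 → 81.
PM10: 414 ∈ [355, 424] ↔ index [201, 300].
201 + (414−355)·(300−201)/(424−355) = 201 + 59·99/69 ≈ 285.65, so AQI = 286.
NO₂ 761.04: bracket 565.96–968.15 → index 101–150; slope 49/402.19, offset 195.08.
AQI = 101 + 49/402.19·195.08 ≈ 124.77 ⇒ 125.
CO: row 13.87–16.95 (AQI 101–150). (150−101)·(14.25−13.87)/(16.95−13.87) + 101 = 49·0.38/3.08 + 101 ≈ 107.05 → 107.
Sub-indices: O₃→152, PM2.5→81, PM10→286, NO₂→125, CO→107. Overall AQI = max = 286; dominant pollutant is PM10.
AQI 286: Very Unhealthy.

286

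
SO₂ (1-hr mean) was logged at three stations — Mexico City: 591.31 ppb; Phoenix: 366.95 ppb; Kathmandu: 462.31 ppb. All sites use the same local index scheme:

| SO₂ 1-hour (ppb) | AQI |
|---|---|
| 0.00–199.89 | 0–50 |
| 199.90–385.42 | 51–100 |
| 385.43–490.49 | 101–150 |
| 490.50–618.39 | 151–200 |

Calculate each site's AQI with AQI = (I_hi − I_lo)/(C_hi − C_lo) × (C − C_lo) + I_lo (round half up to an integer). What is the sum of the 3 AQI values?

Mexico City: row 490.50–618.39 (AQI 151–200). (200−151)·(591.31−490.50)/(618.39−490.50) + 151 = 49·100.81/127.89 + 151 ≈ 189.62 → 190.
Phoenix: 366.95 ∈ [199.90, 385.42] ↔ index [51, 100].
51 + (366.95−199.90)·(100−51)/(385.42−199.90) = 51 + 167.05·49/185.52 ≈ 95.12, so AQI = 95.
Kathmandu: 462.31 ∈ [385.43, 490.49] ↔ index [101, 150].
101 + (462.31−385.43)·(150−101)/(490.49−385.43) = 101 + 76.88·49/105.06 ≈ 136.86, so AQI = 137.
AQIs: Mexico City=190, Phoenix=95, Kathmandu=137. Sum = 190 + 95 + 137 = 422.

422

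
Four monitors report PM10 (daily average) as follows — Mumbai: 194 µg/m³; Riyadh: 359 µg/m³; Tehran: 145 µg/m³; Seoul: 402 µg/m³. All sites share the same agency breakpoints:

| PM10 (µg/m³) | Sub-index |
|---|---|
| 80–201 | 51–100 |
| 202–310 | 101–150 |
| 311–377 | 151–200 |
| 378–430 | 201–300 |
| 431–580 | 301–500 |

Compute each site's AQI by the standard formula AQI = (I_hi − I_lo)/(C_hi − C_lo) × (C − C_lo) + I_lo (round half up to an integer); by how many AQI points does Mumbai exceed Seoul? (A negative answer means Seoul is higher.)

-150

Mumbai 194: bracket 80–201 → index 51–100; slope 49/121, offset 114.
AQI = 51 + 49/121·114 ≈ 97.17 ⇒ 97.
Riyadh: 359 ∈ [311, 377] ↔ index [151, 200].
151 + (359−311)·(200−151)/(377−311) = 151 + 48·49/66 ≈ 186.64, so AQI = 187.
Tehran: 145 ∈ [80, 201] ↔ index [51, 100].
51 + (145−80)·(100−51)/(201−80) = 51 + 65·49/121 ≈ 77.32, so AQI = 77.
Seoul: 402 lies in 378–430, so I_lo=201, I_hi=300, C_lo=378, C_hi=430.
(300−201)/(430−378) × (402−378) + 201 = 99/52 × 24 + 201 ≈ 246.69 → 247.
AQIs: Mumbai=97, Riyadh=187, Tehran=77, Seoul=247. Mumbai (97) − Seoul (247) = -150.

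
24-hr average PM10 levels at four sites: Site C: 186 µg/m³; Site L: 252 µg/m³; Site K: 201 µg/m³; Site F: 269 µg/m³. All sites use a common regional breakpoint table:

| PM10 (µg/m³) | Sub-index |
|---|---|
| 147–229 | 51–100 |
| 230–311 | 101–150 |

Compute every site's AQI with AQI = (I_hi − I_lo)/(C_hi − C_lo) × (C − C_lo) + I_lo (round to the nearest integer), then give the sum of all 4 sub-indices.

Site C: 186 ∈ [147, 229] ↔ index [51, 100].
51 + (186−147)·(100−51)/(229−147) = 51 + 39·49/82 ≈ 74.30, so AQI = 74.
Site L: 252 lies in 230–311, so I_lo=101, I_hi=150, C_lo=230, C_hi=311.
(150−101)/(311−230) × (252−230) + 101 = 49/81 × 22 + 101 ≈ 114.31 → 114.
Site K 201: bracket 147–229 → index 51–100; slope 49/82, offset 54.
AQI = 51 + 49/82·54 ≈ 83.27 ⇒ 83.
Site F: 269 lies in 230–311, so I_lo=101, I_hi=150, C_lo=230, C_hi=311.
(150−101)/(311−230) × (269−230) + 101 = 49/81 × 39 + 101 ≈ 124.59 → 125.
AQIs: Site C=74, Site L=114, Site K=83, Site F=125. Sum = 74 + 114 + 83 + 125 = 396.

396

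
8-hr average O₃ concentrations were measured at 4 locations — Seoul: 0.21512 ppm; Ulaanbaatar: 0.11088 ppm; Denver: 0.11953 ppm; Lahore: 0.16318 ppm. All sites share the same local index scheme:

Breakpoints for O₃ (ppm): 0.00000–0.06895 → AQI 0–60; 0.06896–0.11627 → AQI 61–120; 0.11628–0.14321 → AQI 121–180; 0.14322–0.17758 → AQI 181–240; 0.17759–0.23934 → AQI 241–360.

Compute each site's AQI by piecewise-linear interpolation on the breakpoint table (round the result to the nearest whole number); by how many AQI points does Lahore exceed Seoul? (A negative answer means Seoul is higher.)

-98

Seoul: row 0.17759–0.23934 (AQI 241–360). (360−241)·(0.21512−0.17759)/(0.23934−0.17759) + 241 = 119·0.03753/0.06175 + 241 ≈ 313.33 → 313.
Ulaanbaatar: 0.11088 lies in 0.06896–0.11627, so I_lo=61, I_hi=120, C_lo=0.06896, C_hi=0.11627.
(120−61)/(0.11627−0.06896) × (0.11088−0.06896) + 61 = 59/0.04731 × 0.04192 + 61 ≈ 113.28 → 113.
Denver 0.11953: bracket 0.11628–0.14321 → index 121–180; slope 59/0.02693, offset 0.00325.
AQI = 121 + 59/0.02693·0.00325 ≈ 128.12 ⇒ 128.
Lahore: row 0.14322–0.17758 (AQI 181–240). (240−181)·(0.16318−0.14322)/(0.17758−0.14322) + 181 = 59·0.01996/0.03436 + 181 ≈ 215.27 → 215.
AQIs: Seoul=313, Ulaanbaatar=113, Denver=128, Lahore=215. Lahore (215) − Seoul (313) = -98.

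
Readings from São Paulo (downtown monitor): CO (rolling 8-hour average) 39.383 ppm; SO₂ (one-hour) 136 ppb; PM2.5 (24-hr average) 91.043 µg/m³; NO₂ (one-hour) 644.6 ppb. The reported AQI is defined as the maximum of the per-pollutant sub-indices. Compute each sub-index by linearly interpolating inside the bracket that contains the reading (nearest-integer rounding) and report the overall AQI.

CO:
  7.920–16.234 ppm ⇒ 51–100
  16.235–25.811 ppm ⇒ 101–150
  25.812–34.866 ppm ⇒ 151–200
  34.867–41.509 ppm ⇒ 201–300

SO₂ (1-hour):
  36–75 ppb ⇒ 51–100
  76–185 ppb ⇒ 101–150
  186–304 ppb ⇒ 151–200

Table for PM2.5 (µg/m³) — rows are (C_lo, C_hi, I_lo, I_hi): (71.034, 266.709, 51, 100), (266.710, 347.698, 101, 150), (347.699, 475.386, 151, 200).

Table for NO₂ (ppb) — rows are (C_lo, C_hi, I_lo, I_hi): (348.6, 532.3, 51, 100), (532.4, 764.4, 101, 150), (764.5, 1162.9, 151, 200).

CO: 39.383 ∈ [34.867, 41.509] ↔ index [201, 300].
201 + (39.383−34.867)·(300−201)/(41.509−34.867) = 201 + 4.516·99/6.642 ≈ 268.31, so AQI = 268.
SO₂: 136 lies in 76–185, so I_lo=101, I_hi=150, C_lo=76, C_hi=185.
(150−101)/(185−76) × (136−76) + 101 = 49/109 × 60 + 101 ≈ 127.97 → 128.
PM2.5: 91.043 lies in 71.034–266.709, so I_lo=51, I_hi=100, C_lo=71.034, C_hi=266.709.
(100−51)/(266.709−71.034) × (91.043−71.034) + 51 = 49/195.675 × 20.009 + 51 ≈ 56.01 → 56.
NO₂: row 532.4–764.4 (AQI 101–150). (150−101)·(644.6−532.4)/(764.4−532.4) + 101 = 49·112.2/232.0 + 101 ≈ 124.70 → 125.
Sub-indices: CO→268, SO₂→128, PM2.5→56, NO₂→125. Overall AQI = max = 268; dominant pollutant is CO.

268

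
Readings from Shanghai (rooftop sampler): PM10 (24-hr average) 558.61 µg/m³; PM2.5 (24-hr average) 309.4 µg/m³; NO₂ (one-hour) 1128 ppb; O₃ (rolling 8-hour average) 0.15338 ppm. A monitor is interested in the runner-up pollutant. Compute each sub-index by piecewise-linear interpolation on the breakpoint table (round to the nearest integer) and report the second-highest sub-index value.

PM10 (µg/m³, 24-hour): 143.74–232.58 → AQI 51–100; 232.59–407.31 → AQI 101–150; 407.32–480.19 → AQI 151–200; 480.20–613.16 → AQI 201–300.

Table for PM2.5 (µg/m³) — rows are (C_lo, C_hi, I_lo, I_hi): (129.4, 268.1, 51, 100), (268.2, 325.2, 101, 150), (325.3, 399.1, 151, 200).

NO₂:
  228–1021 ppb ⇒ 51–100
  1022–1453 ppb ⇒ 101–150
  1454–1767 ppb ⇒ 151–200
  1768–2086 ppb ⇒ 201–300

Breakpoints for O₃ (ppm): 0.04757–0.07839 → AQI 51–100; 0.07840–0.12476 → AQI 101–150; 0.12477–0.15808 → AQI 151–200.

PM10: 558.61 lies in 480.20–613.16, so I_lo=201, I_hi=300, C_lo=480.20, C_hi=613.16.
(300−201)/(613.16−480.20) × (558.61−480.20) + 201 = 99/132.96 × 78.41 + 201 ≈ 259.38 → 259.
PM2.5 309.4: bracket 268.2–325.2 → index 101–150; slope 49/57.0, offset 41.2.
AQI = 101 + 49/57.0·41.2 ≈ 136.42 ⇒ 136.
NO₂ 1128: bracket 1022–1453 → index 101–150; slope 49/431, offset 106.
AQI = 101 + 49/431·106 ≈ 113.05 ⇒ 113.
O₃ 0.15338: bracket 0.12477–0.15808 → index 151–200; slope 49/0.03331, offset 0.02861.
AQI = 151 + 49/0.03331·0.02861 ≈ 193.09 ⇒ 193.
Sub-indices: PM10→259, PM2.5→136, NO₂→113, O₃→193. Ranked high→low: 259, 193, 136, 113. Second-highest sub-index = 193.

193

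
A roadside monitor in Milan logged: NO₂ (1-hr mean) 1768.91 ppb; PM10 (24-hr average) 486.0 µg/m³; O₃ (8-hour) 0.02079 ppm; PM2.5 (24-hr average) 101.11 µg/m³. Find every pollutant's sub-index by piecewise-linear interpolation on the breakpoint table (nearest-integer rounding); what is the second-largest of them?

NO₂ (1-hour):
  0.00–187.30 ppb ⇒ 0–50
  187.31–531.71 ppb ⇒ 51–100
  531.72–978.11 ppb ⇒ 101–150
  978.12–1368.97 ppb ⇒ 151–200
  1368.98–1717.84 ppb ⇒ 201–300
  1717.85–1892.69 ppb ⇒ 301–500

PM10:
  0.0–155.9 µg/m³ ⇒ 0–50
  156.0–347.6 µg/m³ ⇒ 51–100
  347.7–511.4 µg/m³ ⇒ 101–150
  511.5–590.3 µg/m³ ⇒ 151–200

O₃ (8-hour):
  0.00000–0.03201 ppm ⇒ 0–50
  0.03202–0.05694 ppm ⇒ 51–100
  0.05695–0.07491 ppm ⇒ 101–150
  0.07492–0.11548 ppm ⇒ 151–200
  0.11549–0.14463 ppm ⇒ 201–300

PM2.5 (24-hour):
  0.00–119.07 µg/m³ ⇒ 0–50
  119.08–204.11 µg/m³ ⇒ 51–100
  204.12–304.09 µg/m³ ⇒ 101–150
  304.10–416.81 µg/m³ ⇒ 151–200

142

NO₂: row 1717.85–1892.69 (AQI 301–500). (500−301)·(1768.91−1717.85)/(1892.69−1717.85) + 301 = 199·51.06/174.84 + 301 ≈ 359.12 → 359.
PM10: row 347.7–511.4 (AQI 101–150). (150−101)·(486.0−347.7)/(511.4−347.7) + 101 = 49·138.3/163.7 + 101 ≈ 142.40 → 142.
O₃: 0.02079 ∈ [0.00000, 0.03201] ↔ index [0, 50].
0 + (0.02079−0.00000)·(50−0)/(0.03201−0.00000) = 0 + 0.02079·50/0.03201 ≈ 32.47, so AQI = 32.
PM2.5 101.11: bracket 0.00–119.07 → index 0–50; slope 50/119.07, offset 101.11.
AQI = 0 + 50/119.07·101.11 ≈ 42.46 ⇒ 42.
Sub-indices: NO₂→359, PM10→142, O₃→32, PM2.5→42. Ranked high→low: 359, 142, 42, 32. Second-highest sub-index = 142.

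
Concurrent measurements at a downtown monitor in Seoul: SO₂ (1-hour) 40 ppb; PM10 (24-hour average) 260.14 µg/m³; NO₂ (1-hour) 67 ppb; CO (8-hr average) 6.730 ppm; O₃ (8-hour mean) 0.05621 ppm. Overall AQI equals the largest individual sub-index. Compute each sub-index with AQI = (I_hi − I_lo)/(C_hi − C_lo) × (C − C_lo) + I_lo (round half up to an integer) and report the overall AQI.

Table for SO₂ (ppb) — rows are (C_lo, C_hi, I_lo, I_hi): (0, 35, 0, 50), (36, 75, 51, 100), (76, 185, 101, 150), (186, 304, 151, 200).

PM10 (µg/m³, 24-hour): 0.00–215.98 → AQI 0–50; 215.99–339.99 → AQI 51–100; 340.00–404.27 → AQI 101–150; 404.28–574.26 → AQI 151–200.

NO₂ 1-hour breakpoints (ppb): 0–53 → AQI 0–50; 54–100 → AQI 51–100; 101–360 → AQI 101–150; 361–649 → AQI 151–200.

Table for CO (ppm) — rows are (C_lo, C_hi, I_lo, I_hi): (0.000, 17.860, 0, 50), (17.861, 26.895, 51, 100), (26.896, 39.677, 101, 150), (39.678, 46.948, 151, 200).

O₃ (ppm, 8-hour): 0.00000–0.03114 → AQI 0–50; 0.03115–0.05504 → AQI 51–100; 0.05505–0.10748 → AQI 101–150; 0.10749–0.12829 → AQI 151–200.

102

SO₂: row 36–75 (AQI 51–100). (100−51)·(40−36)/(75−36) + 51 = 49·4/39 + 51 ≈ 56.03 → 56.
PM10: 260.14 lies in 215.99–339.99, so I_lo=51, I_hi=100, C_lo=215.99, C_hi=339.99.
(100−51)/(339.99−215.99) × (260.14−215.99) + 51 = 49/124.00 × 44.15 + 51 ≈ 68.45 → 68.
NO₂: 67 lies in 54–100, so I_lo=51, I_hi=100, C_lo=54, C_hi=100.
(100−51)/(100−54) × (67−54) + 51 = 49/46 × 13 + 51 ≈ 64.85 → 65.
CO: 6.730 lies in 0.000–17.860, so I_lo=0, I_hi=50, C_lo=0.000, C_hi=17.860.
(50−0)/(17.860−0.000) × (6.730−0.000) + 0 = 50/17.860 × 6.730 + 0 ≈ 18.84 → 19.
O₃ 0.05621: bracket 0.05505–0.10748 → index 101–150; slope 49/0.05243, offset 0.00116.
AQI = 101 + 49/0.05243·0.00116 ≈ 102.08 ⇒ 102.
Sub-indices: SO₂→56, PM10→68, NO₂→65, CO→19, O₃→102. Overall AQI = max = 102; dominant pollutant is O₃.
AQI 102: Unhealthy for Sensitive Groups.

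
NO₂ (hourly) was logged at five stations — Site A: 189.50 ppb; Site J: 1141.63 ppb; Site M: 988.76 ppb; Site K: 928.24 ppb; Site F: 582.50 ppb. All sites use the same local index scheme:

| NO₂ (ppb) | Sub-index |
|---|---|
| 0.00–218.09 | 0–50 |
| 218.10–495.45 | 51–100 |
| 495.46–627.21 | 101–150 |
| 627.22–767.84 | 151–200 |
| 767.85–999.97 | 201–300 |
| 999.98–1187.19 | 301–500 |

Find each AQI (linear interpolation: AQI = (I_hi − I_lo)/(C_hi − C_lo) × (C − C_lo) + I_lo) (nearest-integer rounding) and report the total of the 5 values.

Site A: 189.50 ∈ [0.00, 218.09] ↔ index [0, 50].
0 + (189.50−0.00)·(50−0)/(218.09−0.00) = 0 + 189.50·50/218.09 ≈ 43.45, so AQI = 43.
Site J: row 999.98–1187.19 (AQI 301–500). (500−301)·(1141.63−999.98)/(1187.19−999.98) + 301 = 199·141.65/187.21 + 301 ≈ 451.57 → 452.
Site M: 988.76 ∈ [767.85, 999.97] ↔ index [201, 300].
201 + (988.76−767.85)·(300−201)/(999.97−767.85) = 201 + 220.91·99/232.12 ≈ 295.22, so AQI = 295.
Site K: row 767.85–999.97 (AQI 201–300). (300−201)·(928.24−767.85)/(999.97−767.85) + 201 = 99·160.39/232.12 + 201 ≈ 269.41 → 269.
Site F: row 495.46–627.21 (AQI 101–150). (150−101)·(582.50−495.46)/(627.21−495.46) + 101 = 49·87.04/131.75 + 101 ≈ 133.37 → 133.
AQIs: Site A=43, Site J=452, Site M=295, Site K=269, Site F=133. Sum = 43 + 452 + 295 + 269 + 133 = 1192.

1192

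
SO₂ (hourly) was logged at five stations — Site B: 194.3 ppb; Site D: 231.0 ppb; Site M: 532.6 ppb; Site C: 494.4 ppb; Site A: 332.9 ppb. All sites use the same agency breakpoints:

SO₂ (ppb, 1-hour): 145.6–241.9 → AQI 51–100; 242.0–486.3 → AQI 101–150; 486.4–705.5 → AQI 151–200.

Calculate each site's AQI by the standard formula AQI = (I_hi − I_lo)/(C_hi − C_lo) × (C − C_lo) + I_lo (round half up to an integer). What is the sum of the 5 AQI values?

603

Site B: 194.3 lies in 145.6–241.9, so I_lo=51, I_hi=100, C_lo=145.6, C_hi=241.9.
(100−51)/(241.9−145.6) × (194.3−145.6) + 51 = 49/96.3 × 48.7 + 51 ≈ 75.78 → 76.
Site D: row 145.6–241.9 (AQI 51–100). (100−51)·(231.0−145.6)/(241.9−145.6) + 51 = 49·85.4/96.3 + 51 ≈ 94.45 → 94.
Site M: 532.6 ∈ [486.4, 705.5] ↔ index [151, 200].
151 + (532.6−486.4)·(200−151)/(705.5−486.4) = 151 + 46.2·49/219.1 ≈ 161.33, so AQI = 161.
Site C: 494.4 ∈ [486.4, 705.5] ↔ index [151, 200].
151 + (494.4−486.4)·(200−151)/(705.5−486.4) = 151 + 8.0·49/219.1 ≈ 152.79, so AQI = 153.
Site A 332.9: bracket 242.0–486.3 → index 101–150; slope 49/244.3, offset 90.9.
AQI = 101 + 49/244.3·90.9 ≈ 119.23 ⇒ 119.
AQIs: Site B=76, Site D=94, Site M=161, Site C=153, Site A=119. Sum = 76 + 94 + 161 + 153 + 119 = 603.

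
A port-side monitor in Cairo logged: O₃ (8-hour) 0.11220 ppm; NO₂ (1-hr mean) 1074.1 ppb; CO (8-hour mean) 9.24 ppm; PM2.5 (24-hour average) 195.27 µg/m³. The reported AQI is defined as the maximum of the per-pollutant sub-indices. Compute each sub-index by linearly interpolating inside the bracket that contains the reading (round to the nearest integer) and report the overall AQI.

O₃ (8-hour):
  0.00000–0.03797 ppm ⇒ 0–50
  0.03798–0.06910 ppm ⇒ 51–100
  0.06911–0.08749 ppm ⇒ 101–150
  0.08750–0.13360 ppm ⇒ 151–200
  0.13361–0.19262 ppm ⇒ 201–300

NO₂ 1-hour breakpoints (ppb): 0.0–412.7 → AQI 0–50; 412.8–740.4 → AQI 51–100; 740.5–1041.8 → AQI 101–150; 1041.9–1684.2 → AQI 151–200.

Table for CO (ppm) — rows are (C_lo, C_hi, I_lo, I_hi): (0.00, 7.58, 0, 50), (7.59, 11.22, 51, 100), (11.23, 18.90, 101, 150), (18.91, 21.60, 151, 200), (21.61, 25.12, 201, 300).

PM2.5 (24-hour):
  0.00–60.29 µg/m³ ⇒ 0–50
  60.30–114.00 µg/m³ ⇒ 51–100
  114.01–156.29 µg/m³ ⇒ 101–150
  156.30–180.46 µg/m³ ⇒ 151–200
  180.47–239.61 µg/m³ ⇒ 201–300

O₃: 0.11220 lies in 0.08750–0.13360, so I_lo=151, I_hi=200, C_lo=0.08750, C_hi=0.13360.
(200−151)/(0.13360−0.08750) × (0.11220−0.08750) + 151 = 49/0.04610 × 0.02470 + 151 ≈ 177.25 → 177.
NO₂ 1074.1: bracket 1041.9–1684.2 → index 151–200; slope 49/642.3, offset 32.2.
AQI = 151 + 49/642.3·32.2 ≈ 153.46 ⇒ 153.
CO: row 7.59–11.22 (AQI 51–100). (100−51)·(9.24−7.59)/(11.22−7.59) + 51 = 49·1.65/3.63 + 51 ≈ 73.27 → 73.
PM2.5: 195.27 lies in 180.47–239.61, so I_lo=201, I_hi=300, C_lo=180.47, C_hi=239.61.
(300−201)/(239.61−180.47) × (195.27−180.47) + 201 = 99/59.14 × 14.80 + 201 ≈ 225.78 → 226.
Sub-indices: O₃→177, NO₂→153, CO→73, PM2.5→226. Overall AQI = max = 226; dominant pollutant is PM2.5.
AQI 226: Very Unhealthy.

226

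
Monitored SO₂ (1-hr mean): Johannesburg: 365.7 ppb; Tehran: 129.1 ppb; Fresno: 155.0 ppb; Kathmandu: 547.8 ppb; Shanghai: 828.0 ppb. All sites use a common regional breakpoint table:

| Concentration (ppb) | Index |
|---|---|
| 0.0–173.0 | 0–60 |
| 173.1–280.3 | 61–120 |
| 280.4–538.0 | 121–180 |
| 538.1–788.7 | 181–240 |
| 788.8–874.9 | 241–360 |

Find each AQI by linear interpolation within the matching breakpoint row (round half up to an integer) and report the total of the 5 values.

718

Johannesburg: 365.7 lies in 280.4–538.0, so I_lo=121, I_hi=180, C_lo=280.4, C_hi=538.0.
(180−121)/(538.0−280.4) × (365.7−280.4) + 121 = 59/257.6 × 85.3 + 121 ≈ 140.54 → 141.
Tehran: row 0.0–173.0 (AQI 0–60). (60−0)·(129.1−0.0)/(173.0−0.0) + 0 = 60·129.1/173.0 + 0 ≈ 44.77 → 45.
Fresno 155.0: bracket 0.0–173.0 → index 0–60; slope 60/173.0, offset 155.0.
AQI = 0 + 60/173.0·155.0 ≈ 53.76 ⇒ 54.
Kathmandu: 547.8 lies in 538.1–788.7, so I_lo=181, I_hi=240, C_lo=538.1, C_hi=788.7.
(240−181)/(788.7−538.1) × (547.8−538.1) + 181 = 59/250.6 × 9.7 + 181 ≈ 183.28 → 183.
Shanghai 828.0: bracket 788.8–874.9 → index 241–360; slope 119/86.1, offset 39.2.
AQI = 241 + 119/86.1·39.2 ≈ 295.18 ⇒ 295.
AQIs: Johannesburg=141, Tehran=45, Fresno=54, Kathmandu=183, Shanghai=295. Sum = 141 + 45 + 54 + 183 + 295 = 718.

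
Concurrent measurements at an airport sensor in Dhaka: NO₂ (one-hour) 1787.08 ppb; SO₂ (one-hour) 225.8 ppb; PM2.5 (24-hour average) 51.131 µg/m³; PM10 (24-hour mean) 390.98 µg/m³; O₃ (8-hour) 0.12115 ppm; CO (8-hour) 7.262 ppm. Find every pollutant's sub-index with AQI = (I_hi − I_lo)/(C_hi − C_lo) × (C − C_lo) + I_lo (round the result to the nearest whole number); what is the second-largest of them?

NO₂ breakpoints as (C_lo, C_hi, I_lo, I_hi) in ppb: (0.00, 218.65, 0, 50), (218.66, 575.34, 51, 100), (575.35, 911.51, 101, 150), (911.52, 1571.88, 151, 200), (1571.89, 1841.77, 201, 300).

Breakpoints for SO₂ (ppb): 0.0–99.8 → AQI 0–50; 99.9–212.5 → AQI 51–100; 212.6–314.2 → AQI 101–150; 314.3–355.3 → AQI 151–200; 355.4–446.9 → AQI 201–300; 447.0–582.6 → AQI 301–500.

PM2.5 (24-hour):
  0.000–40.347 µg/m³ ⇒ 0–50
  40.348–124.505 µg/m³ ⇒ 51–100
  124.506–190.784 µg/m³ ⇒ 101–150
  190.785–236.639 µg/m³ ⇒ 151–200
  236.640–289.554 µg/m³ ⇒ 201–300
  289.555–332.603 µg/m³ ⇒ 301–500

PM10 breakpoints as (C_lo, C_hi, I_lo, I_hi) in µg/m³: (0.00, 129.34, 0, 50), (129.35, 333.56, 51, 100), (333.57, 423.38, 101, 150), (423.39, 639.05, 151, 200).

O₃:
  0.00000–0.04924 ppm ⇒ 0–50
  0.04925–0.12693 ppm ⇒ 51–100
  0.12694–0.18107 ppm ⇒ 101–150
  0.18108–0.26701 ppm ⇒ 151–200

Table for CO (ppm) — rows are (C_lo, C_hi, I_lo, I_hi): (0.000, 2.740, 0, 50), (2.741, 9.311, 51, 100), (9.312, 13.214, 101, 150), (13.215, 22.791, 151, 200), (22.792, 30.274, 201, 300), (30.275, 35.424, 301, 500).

NO₂: 1787.08 ∈ [1571.89, 1841.77] ↔ index [201, 300].
201 + (1787.08−1571.89)·(300−201)/(1841.77−1571.89) = 201 + 215.19·99/269.88 ≈ 279.94, so AQI = 280.
SO₂: 225.8 ∈ [212.6, 314.2] ↔ index [101, 150].
101 + (225.8−212.6)·(150−101)/(314.2−212.6) = 101 + 13.2·49/101.6 ≈ 107.37, so AQI = 107.
PM2.5: 51.131 lies in 40.348–124.505, so I_lo=51, I_hi=100, C_lo=40.348, C_hi=124.505.
(100−51)/(124.505−40.348) × (51.131−40.348) + 51 = 49/84.157 × 10.783 + 51 ≈ 57.28 → 57.
PM10: row 333.57–423.38 (AQI 101–150). (150−101)·(390.98−333.57)/(423.38−333.57) + 101 = 49·57.41/89.81 + 101 ≈ 132.32 → 132.
O₃: 0.12115 lies in 0.04925–0.12693, so I_lo=51, I_hi=100, C_lo=0.04925, C_hi=0.12693.
(100−51)/(0.12693−0.04925) × (0.12115−0.04925) + 51 = 49/0.07768 × 0.07190 + 51 ≈ 96.35 → 96.
CO 7.262: bracket 2.741–9.311 → index 51–100; slope 49/6.570, offset 4.521.
AQI = 51 + 49/6.570·4.521 ≈ 84.72 ⇒ 85.
Sub-indices: NO₂→280, SO₂→107, PM2.5→57, PM10→132, O₃→96, CO→85. Ranked high→low: 280, 132, 107, 96, 85, 57. Second-highest sub-index = 132.

132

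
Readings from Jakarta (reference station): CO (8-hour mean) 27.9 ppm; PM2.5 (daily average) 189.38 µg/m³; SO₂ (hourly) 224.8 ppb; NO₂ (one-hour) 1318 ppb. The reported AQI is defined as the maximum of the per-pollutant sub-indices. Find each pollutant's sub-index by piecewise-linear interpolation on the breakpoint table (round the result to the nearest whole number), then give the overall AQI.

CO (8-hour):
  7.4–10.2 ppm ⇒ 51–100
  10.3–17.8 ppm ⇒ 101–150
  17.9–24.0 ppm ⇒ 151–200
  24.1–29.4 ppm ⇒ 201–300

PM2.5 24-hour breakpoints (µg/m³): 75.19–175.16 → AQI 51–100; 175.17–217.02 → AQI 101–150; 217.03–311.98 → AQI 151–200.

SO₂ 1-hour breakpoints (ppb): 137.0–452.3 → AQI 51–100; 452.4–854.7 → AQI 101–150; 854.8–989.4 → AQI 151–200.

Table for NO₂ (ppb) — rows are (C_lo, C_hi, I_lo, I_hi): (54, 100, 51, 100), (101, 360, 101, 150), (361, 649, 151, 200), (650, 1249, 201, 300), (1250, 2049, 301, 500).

318

CO: 27.9 lies in 24.1–29.4, so I_lo=201, I_hi=300, C_lo=24.1, C_hi=29.4.
(300−201)/(29.4−24.1) × (27.9−24.1) + 201 = 99/5.3 × 3.8 + 201 ≈ 271.98 → 272.
PM2.5: 189.38 lies in 175.17–217.02, so I_lo=101, I_hi=150, C_lo=175.17, C_hi=217.02.
(150−101)/(217.02−175.17) × (189.38−175.17) + 101 = 49/41.85 × 14.21 + 101 ≈ 117.64 → 118.
SO₂ 224.8: bracket 137.0–452.3 → index 51–100; slope 49/315.3, offset 87.8.
AQI = 51 + 49/315.3·87.8 ≈ 64.64 ⇒ 65.
NO₂: 1318 ∈ [1250, 2049] ↔ index [301, 500].
301 + (1318−1250)·(500−301)/(2049−1250) = 301 + 68·199/799 ≈ 317.94, so AQI = 318.
Sub-indices: CO→272, PM2.5→118, SO₂→65, NO₂→318. Overall AQI = max = 318; dominant pollutant is NO₂.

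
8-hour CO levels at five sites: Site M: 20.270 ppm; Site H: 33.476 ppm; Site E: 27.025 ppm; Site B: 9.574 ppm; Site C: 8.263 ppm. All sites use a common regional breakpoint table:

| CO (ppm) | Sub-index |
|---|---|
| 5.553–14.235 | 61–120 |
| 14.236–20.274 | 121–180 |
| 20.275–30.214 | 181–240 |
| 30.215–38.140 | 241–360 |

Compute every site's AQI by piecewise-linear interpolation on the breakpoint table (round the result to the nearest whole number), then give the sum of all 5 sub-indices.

Site M: 20.270 lies in 14.236–20.274, so I_lo=121, I_hi=180, C_lo=14.236, C_hi=20.274.
(180−121)/(20.274−14.236) × (20.270−14.236) + 121 = 59/6.038 × 6.034 + 121 ≈ 179.96 → 180.
Site H: 33.476 ∈ [30.215, 38.140] ↔ index [241, 360].
241 + (33.476−30.215)·(360−241)/(38.140−30.215) = 241 + 3.261·119/7.925 ≈ 289.97, so AQI = 290.
Site E 27.025: bracket 20.275–30.214 → index 181–240; slope 59/9.939, offset 6.750.
AQI = 181 + 59/9.939·6.750 ≈ 221.07 ⇒ 221.
Site B 9.574: bracket 5.553–14.235 → index 61–120; slope 59/8.682, offset 4.021.
AQI = 61 + 59/8.682·4.021 ≈ 88.33 ⇒ 88.
Site C 8.263: bracket 5.553–14.235 → index 61–120; slope 59/8.682, offset 2.710.
AQI = 61 + 59/8.682·2.710 ≈ 79.42 ⇒ 79.
AQIs: Site M=180, Site H=290, Site E=221, Site B=88, Site C=79. Sum = 180 + 290 + 221 + 88 + 79 = 858.

858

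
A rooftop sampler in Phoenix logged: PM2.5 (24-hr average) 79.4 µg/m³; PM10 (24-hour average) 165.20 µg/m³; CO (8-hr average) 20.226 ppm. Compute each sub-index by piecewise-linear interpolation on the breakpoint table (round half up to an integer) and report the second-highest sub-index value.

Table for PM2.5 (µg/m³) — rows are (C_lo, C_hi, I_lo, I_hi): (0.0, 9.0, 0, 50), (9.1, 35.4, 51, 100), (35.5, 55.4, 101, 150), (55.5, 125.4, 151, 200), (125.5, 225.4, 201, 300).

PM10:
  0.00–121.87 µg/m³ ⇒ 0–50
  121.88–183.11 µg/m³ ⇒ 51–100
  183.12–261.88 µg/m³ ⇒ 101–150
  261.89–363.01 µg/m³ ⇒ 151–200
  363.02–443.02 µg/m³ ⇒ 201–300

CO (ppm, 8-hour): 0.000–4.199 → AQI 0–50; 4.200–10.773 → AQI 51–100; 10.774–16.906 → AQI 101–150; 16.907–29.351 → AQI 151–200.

PM2.5: row 55.5–125.4 (AQI 151–200). (200−151)·(79.4−55.5)/(125.4−55.5) + 151 = 49·23.9/69.9 + 151 ≈ 167.75 → 168.
PM10 165.20: bracket 121.88–183.11 → index 51–100; slope 49/61.23, offset 43.32.
AQI = 51 + 49/61.23·43.32 ≈ 85.67 ⇒ 86.
CO: 20.226 ∈ [16.907, 29.351] ↔ index [151, 200].
151 + (20.226−16.907)·(200−151)/(29.351−16.907) = 151 + 3.319·49/12.444 ≈ 164.07, so AQI = 164.
Sub-indices: PM2.5→168, PM10→86, CO→164. Ranked high→low: 168, 164, 86. Second-highest sub-index = 164.

164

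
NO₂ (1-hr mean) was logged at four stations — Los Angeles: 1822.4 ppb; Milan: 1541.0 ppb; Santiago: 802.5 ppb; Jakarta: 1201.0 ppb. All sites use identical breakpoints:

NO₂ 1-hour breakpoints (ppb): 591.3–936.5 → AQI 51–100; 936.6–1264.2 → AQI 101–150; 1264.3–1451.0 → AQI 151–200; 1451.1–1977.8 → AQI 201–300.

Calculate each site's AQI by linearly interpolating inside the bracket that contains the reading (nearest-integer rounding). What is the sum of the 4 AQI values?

711

Los Angeles: 1822.4 ∈ [1451.1, 1977.8] ↔ index [201, 300].
201 + (1822.4−1451.1)·(300−201)/(1977.8−1451.1) = 201 + 371.3·99/526.7 ≈ 270.79, so AQI = 271.
Milan: row 1451.1–1977.8 (AQI 201–300). (300−201)·(1541.0−1451.1)/(1977.8−1451.1) + 201 = 99·89.9/526.7 + 201 ≈ 217.90 → 218.
Santiago: row 591.3–936.5 (AQI 51–100). (100−51)·(802.5−591.3)/(936.5−591.3) + 51 = 49·211.2/345.2 + 51 ≈ 80.98 → 81.
Jakarta: 1201.0 lies in 936.6–1264.2, so I_lo=101, I_hi=150, C_lo=936.6, C_hi=1264.2.
(150−101)/(1264.2−936.6) × (1201.0−936.6) + 101 = 49/327.6 × 264.4 + 101 ≈ 140.55 → 141.
AQIs: Los Angeles=271, Milan=218, Santiago=81, Jakarta=141. Sum = 271 + 218 + 81 + 141 = 711.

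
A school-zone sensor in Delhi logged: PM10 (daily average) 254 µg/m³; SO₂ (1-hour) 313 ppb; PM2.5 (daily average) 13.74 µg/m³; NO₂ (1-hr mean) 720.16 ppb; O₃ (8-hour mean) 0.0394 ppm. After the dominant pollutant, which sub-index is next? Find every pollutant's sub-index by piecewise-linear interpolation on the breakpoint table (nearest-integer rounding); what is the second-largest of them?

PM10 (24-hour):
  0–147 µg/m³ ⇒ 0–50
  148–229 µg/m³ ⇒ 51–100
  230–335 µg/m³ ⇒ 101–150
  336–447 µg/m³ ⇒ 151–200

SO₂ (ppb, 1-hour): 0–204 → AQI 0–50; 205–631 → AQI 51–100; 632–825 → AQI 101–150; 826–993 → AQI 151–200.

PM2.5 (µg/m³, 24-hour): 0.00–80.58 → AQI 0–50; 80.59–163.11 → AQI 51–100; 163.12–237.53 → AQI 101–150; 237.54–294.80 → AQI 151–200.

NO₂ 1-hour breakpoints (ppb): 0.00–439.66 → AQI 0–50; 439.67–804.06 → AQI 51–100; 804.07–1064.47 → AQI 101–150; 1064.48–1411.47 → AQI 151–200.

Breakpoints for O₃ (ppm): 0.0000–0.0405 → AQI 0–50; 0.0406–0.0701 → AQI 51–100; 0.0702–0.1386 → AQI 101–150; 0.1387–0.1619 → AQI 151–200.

89

PM10: 254 lies in 230–335, so I_lo=101, I_hi=150, C_lo=230, C_hi=335.
(150−101)/(335−230) × (254−230) + 101 = 49/105 × 24 + 101 ≈ 112.20 → 112.
SO₂ 313: bracket 205–631 → index 51–100; slope 49/426, offset 108.
AQI = 51 + 49/426·108 ≈ 63.42 ⇒ 63.
PM2.5: 13.74 ∈ [0.00, 80.58] ↔ index [0, 50].
0 + (13.74−0.00)·(50−0)/(80.58−0.00) = 0 + 13.74·50/80.58 ≈ 8.53, so AQI = 9.
NO₂ 720.16: bracket 439.67–804.06 → index 51–100; slope 49/364.39, offset 280.49.
AQI = 51 + 49/364.39·280.49 ≈ 88.72 ⇒ 89.
O₃: 0.0394 lies in 0.0000–0.0405, so I_lo=0, I_hi=50, C_lo=0.0000, C_hi=0.0405.
(50−0)/(0.0405−0.0000) × (0.0394−0.0000) + 0 = 50/0.0405 × 0.0394 + 0 ≈ 48.64 → 49.
Sub-indices: PM10→112, SO₂→63, PM2.5→9, NO₂→89, O₃→49. Ranked high→low: 112, 89, 63, 49, 9. Second-highest sub-index = 89.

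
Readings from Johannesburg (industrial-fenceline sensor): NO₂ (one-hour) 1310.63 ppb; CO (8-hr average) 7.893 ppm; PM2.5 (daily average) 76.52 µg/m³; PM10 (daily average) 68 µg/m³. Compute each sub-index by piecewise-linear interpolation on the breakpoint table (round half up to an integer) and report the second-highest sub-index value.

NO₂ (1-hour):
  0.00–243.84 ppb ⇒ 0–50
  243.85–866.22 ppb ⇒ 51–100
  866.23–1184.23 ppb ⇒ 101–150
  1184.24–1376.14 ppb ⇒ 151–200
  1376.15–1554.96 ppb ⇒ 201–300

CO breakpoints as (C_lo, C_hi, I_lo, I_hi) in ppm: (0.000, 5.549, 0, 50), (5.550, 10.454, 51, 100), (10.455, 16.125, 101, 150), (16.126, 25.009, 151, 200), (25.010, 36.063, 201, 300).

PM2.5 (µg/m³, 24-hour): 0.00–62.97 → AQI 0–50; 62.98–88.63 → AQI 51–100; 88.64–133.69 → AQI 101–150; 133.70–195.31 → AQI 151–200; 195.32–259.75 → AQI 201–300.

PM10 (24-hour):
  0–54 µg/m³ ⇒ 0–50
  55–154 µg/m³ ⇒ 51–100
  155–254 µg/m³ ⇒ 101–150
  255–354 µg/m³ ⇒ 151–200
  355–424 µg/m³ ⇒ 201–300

77

NO₂: 1310.63 lies in 1184.24–1376.14, so I_lo=151, I_hi=200, C_lo=1184.24, C_hi=1376.14.
(200−151)/(1376.14−1184.24) × (1310.63−1184.24) + 151 = 49/191.90 × 126.39 + 151 ≈ 183.27 → 183.
CO 7.893: bracket 5.550–10.454 → index 51–100; slope 49/4.904, offset 2.343.
AQI = 51 + 49/4.904·2.343 ≈ 74.41 ⇒ 74.
PM2.5 76.52: bracket 62.98–88.63 → index 51–100; slope 49/25.65, offset 13.54.
AQI = 51 + 49/25.65·13.54 ≈ 76.87 ⇒ 77.
PM10 68: bracket 55–154 → index 51–100; slope 49/99, offset 13.
AQI = 51 + 49/99·13 ≈ 57.43 ⇒ 57.
Sub-indices: NO₂→183, CO→74, PM2.5→77, PM10→57. Ranked high→low: 183, 77, 74, 57. Second-highest sub-index = 77.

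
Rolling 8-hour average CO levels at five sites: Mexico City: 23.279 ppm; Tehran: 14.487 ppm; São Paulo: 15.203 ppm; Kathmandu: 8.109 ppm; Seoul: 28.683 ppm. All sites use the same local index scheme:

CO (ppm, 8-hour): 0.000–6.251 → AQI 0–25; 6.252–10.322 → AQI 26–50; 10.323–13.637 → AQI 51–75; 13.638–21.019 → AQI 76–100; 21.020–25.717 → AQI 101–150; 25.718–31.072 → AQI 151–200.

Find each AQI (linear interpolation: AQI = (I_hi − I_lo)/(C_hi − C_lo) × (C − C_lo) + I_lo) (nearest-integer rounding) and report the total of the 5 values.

Mexico City: 23.279 ∈ [21.020, 25.717] ↔ index [101, 150].
101 + (23.279−21.020)·(150−101)/(25.717−21.020) = 101 + 2.259·49/4.697 ≈ 124.57, so AQI = 125.
Tehran: 14.487 lies in 13.638–21.019, so I_lo=76, I_hi=100, C_lo=13.638, C_hi=21.019.
(100−76)/(21.019−13.638) × (14.487−13.638) + 76 = 24/7.381 × 0.849 + 76 ≈ 78.76 → 79.
São Paulo 15.203: bracket 13.638–21.019 → index 76–100; slope 24/7.381, offset 1.565.
AQI = 76 + 24/7.381·1.565 ≈ 81.09 ⇒ 81.
Kathmandu: 8.109 lies in 6.252–10.322, so I_lo=26, I_hi=50, C_lo=6.252, C_hi=10.322.
(50−26)/(10.322−6.252) × (8.109−6.252) + 26 = 24/4.070 × 1.857 + 26 ≈ 36.95 → 37.
Seoul: row 25.718–31.072 (AQI 151–200). (200−151)·(28.683−25.718)/(31.072−25.718) + 151 = 49·2.965/5.354 + 151 ≈ 178.14 → 178.
AQIs: Mexico City=125, Tehran=79, São Paulo=81, Kathmandu=37, Seoul=178. Sum = 125 + 79 + 81 + 37 + 178 = 500.

500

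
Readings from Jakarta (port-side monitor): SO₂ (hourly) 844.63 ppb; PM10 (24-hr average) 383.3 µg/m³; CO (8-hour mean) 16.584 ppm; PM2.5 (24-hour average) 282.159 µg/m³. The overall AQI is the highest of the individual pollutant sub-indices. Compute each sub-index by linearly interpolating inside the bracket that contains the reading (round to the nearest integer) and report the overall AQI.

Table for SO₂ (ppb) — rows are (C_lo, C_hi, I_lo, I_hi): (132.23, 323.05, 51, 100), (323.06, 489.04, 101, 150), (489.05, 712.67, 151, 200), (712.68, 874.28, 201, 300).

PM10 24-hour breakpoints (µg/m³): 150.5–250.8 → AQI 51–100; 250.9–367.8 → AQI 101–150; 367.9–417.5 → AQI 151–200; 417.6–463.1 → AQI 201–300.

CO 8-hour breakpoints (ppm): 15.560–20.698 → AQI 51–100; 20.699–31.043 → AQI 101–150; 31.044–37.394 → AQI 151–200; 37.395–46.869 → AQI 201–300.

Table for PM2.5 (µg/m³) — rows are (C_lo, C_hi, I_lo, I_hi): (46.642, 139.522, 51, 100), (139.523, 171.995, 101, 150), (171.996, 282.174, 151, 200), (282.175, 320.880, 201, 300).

282

SO₂ 844.63: bracket 712.68–874.28 → index 201–300; slope 99/161.60, offset 131.95.
AQI = 201 + 99/161.60·131.95 ≈ 281.84 ⇒ 282.
PM10: row 367.9–417.5 (AQI 151–200). (200−151)·(383.3−367.9)/(417.5−367.9) + 151 = 49·15.4/49.6 + 151 ≈ 166.21 → 166.
CO: 16.584 lies in 15.560–20.698, so I_lo=51, I_hi=100, C_lo=15.560, C_hi=20.698.
(100−51)/(20.698−15.560) × (16.584−15.560) + 51 = 49/5.138 × 1.024 + 51 ≈ 60.77 → 61.
PM2.5: 282.159 lies in 171.996–282.174, so I_lo=151, I_hi=200, C_lo=171.996, C_hi=282.174.
(200−151)/(282.174−171.996) × (282.159−171.996) + 151 = 49/110.178 × 110.163 + 151 ≈ 199.99 → 200.
Sub-indices: SO₂→282, PM10→166, CO→61, PM2.5→200. Overall AQI = max = 282; dominant pollutant is SO₂.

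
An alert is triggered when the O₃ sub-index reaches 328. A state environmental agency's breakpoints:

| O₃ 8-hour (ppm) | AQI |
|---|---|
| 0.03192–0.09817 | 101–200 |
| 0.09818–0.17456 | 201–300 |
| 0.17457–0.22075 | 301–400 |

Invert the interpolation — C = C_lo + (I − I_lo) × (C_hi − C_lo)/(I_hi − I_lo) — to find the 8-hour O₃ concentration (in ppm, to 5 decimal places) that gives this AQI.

0.18716

AQI 328 lies in the 301–400 band, which corresponds to 0.17457–0.22075 ppm.
C = 0.17457 + (328−301)×(0.22075−0.17457)/(400−301) = 0.17457 + 27×0.04618/99 ≈ 0.1871645 ppm → 0.18716 ppm to 5 dp.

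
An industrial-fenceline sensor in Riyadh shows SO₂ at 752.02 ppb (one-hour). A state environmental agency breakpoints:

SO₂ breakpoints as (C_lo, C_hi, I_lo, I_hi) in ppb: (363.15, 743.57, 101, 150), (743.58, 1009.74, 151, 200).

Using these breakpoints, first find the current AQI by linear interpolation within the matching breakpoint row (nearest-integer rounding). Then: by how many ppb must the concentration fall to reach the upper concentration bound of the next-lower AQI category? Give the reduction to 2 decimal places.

SO₂: 752.02 ∈ [743.58, 1009.74] ↔ index [151, 200].
151 + (752.02−743.58)·(200−151)/(1009.74−743.58) = 151 + 8.44·49/266.16 ≈ 152.55, so AQI = 153.
Current AQI 153 is in the Unhealthy range (151–200). The next-lower category tops out at AQI 150, whose upper concentration bound is 743.57 ppb.
Reduction needed = 752.02 − 743.57 = 8.45 ppb.

8.45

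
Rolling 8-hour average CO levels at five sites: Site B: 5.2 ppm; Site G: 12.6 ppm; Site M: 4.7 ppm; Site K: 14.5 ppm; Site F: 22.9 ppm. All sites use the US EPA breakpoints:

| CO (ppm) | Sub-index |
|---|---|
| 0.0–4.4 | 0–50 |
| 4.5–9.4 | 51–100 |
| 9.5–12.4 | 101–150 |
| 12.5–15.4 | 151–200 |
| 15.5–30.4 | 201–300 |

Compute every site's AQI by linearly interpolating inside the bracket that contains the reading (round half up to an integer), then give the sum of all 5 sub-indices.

Site B: 5.2 lies in 4.5–9.4, so I_lo=51, I_hi=100, C_lo=4.5, C_hi=9.4.
(100−51)/(9.4−4.5) × (5.2−4.5) + 51 = 49/4.9 × 0.7 + 51 ≈ 58.00 → 58.
Site G: 12.6 ∈ [12.5, 15.4] ↔ index [151, 200].
151 + (12.6−12.5)·(200−151)/(15.4−12.5) = 151 + 0.1·49/2.9 ≈ 152.69, so AQI = 153.
Site M: 4.7 lies in 4.5–9.4, so I_lo=51, I_hi=100, C_lo=4.5, C_hi=9.4.
(100−51)/(9.4−4.5) × (4.7−4.5) + 51 = 49/4.9 × 0.2 + 51 ≈ 53.00 → 53.
Site K: 14.5 lies in 12.5–15.4, so I_lo=151, I_hi=200, C_lo=12.5, C_hi=15.4.
(200−151)/(15.4−12.5) × (14.5−12.5) + 151 = 49/2.9 × 2.0 + 151 ≈ 184.79 → 185.
Site F: 22.9 ∈ [15.5, 30.4] ↔ index [201, 300].
201 + (22.9−15.5)·(300−201)/(30.4−15.5) = 201 + 7.4·99/14.9 ≈ 250.17, so AQI = 250.
AQIs: Site B=58, Site G=153, Site M=53, Site K=185, Site F=250. Sum = 58 + 153 + 53 + 185 + 250 = 699.

699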